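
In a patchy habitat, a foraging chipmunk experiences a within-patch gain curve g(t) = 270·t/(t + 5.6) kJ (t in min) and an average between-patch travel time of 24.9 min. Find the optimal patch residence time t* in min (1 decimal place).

11.8 min

Maximise g(t)/(T+t): set derivative to zero → g'(t)(T+t) = g(t).
g'(t) = 270·5.6/(t + 5.6)². Setting 270·5.6/(t+5.6)² = 270t/[(t+5.6)(24.9+t)] gives 5.6(24.9+t) = t(t+5.6), so t² = 5.6×24.9 = 139.4.
t* = √139.4 = 11.81 min.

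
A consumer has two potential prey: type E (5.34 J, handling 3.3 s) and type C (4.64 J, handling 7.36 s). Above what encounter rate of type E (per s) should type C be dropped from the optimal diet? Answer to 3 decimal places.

0.193 per s

Drop type C once their profitability E₂/h₂ falls below the rate achievable on type E alone: E₂/h₂ = λE₁/(1 + λh₁).
Solve for λ: λE₁h₂ = E₂(1 + λh₁) → λ(E₁h₂ − E₂h₁) = E₂ → λ = E₂/(E₁h₂ − E₂h₁).
λ = 4.64/(5.34×7.36 − 4.64×3.3) = 4.64/23.99 = 0.1934 per s.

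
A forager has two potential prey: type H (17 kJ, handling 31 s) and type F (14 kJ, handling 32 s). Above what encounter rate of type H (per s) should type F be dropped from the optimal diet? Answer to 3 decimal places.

Drop type F once their profitability E₂/h₂ falls below the rate achievable on type H alone: E₂/h₂ = λE₁/(1 + λh₁).
Solve for λ: λE₁h₂ = E₂(1 + λh₁) → λ(E₁h₂ − E₂h₁) = E₂ → λ = E₂/(E₁h₂ − E₂h₁).
λ = 14/(17×32 − 14×31) = 14/110 = 0.1273 per s.

0.127 per s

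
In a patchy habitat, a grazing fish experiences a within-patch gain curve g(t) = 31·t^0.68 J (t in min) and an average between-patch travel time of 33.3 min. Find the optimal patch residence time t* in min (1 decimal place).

70.8 min

Maximise g(t)/(T+t): set derivative to zero → g'(t)(T+t) = g(t).
g'(t) = 0.68·31·t^-0.32. Setting 0.68·31·t^-0.32 = 31·t^0.68/(33.3+t) gives 0.68(33.3+t) = t, so 0.32·t = 0.68×33.3.
t* = 0.68×33.3/0.32 = 70.76 min.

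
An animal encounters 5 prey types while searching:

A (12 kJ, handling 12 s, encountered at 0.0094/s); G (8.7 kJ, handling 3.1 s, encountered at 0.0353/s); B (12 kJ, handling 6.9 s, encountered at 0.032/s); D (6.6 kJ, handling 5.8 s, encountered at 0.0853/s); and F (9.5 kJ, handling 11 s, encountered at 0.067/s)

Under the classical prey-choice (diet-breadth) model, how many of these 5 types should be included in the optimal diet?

Rank by E/h (kJ/s): G 2.81, B 1.74, D 1.14, A 1, F 0.864. Include each in turn until the next type's E/h falls below the running intake rate.
Rate on top 1: 0.2768. B: 1.74 > 0.2768 → include.
Rate on top 2: 0.5195. D: 1.14 > 0.5195 → include.
Rate on top 3: 0.6872. A: 1 > 0.6872 → include.
Rate on top 4: 0.7054. F: 0.864 > 0.7054 → include.
Optimal diet: G, B, D, A, F — 5 of 5 types.

5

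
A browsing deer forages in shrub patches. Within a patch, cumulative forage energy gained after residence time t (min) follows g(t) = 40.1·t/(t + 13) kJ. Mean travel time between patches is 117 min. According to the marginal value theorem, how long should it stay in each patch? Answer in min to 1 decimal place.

Optimal t* satisfies g'(t*) = g(t*)/(T + t*).
g'(t) = 40.1·13/(t + 13)². Setting 40.1·13/(t+13)² = 40.1t/[(t+13)(117+t)] gives 13(117+t) = t(t+13), so t² = 13×117 = 1521.
t* = √1521 = 39 min.

39.0 min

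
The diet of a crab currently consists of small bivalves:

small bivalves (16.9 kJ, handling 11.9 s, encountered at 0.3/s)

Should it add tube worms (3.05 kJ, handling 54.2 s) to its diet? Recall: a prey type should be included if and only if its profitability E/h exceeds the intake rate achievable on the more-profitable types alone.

On small bivalves alone, R = ΣλE/(1+Σλh) = 5.07/4.57 = 1.109 kJ/s.
Profitability of tube worms: 3.05/54.2 = 0.05627 kJ/s.
Since 0.05627 < R, time spent handling tube worms is better spent searching.

No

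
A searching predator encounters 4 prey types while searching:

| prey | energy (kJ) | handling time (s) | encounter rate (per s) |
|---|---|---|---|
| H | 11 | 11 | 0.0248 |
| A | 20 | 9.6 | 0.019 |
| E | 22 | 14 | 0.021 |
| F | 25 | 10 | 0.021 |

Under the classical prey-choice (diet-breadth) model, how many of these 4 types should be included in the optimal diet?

4

Rank by E/h (kJ/s): F 2.5, A 2.08, E 1.57, H 1. Include each in turn until the next type's E/h falls below the running intake rate.
Rate on top 1: 0.4339. A: 2.08 > 0.4339 → include.
Rate on top 2: 0.65. E: 1.57 > 0.65 → include.
Rate on top 3: 0.8106. H: 1 > 0.8106 → include.
Optimal diet: F, A, E, H — 4 of 4 types.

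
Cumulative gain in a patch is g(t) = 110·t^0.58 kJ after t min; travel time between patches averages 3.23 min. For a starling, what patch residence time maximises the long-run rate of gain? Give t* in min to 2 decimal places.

4.46 min

Maximise g(t)/(T+t): set derivative to zero → g'(t)(T+t) = g(t).
g'(t) = 0.58·110·t^-0.42. Setting 0.58·110·t^-0.42 = 110·t^0.58/(3.23+t) gives 0.58(3.23+t) = t, so 0.42·t = 0.58×3.23.
t* = 0.58×3.23/0.42 = 4.46 min.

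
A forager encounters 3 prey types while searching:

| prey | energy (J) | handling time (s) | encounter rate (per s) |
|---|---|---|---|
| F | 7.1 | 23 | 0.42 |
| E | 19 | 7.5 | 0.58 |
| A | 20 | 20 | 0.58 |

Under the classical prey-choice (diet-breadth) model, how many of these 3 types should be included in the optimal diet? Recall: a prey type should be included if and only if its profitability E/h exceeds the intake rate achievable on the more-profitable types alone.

1

Profitabilities (E/h, J/s): E 2.53, A 1, F 0.309. Add prey in this order while the next type's profitability exceeds the intake rate on those already taken.
Rate on top 1: 2.06. A: 1 < 2.06 → exclude; stop.
Optimal diet: E — 1 of 3 types.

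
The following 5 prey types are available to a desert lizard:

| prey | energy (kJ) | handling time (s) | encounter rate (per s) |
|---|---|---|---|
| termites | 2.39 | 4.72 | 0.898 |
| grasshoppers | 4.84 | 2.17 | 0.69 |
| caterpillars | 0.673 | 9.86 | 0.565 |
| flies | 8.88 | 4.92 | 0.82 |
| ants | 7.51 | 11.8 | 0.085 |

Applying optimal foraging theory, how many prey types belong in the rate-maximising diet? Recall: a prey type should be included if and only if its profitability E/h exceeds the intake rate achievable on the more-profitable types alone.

2

Rank by E/h (kJ/s): grasshoppers 2.23, flies 1.8, ants 0.636, termites 0.506, caterpillars 0.0683. Include each in turn until the next type's E/h falls below the running intake rate.
Rate on top 1: 1.337. flies: 1.8 > 1.337 → include.
Rate on top 2: 1.626. ants: 0.636 < 1.626 → exclude; stop.
Optimal diet: grasshoppers, flies — 2 of 5 types.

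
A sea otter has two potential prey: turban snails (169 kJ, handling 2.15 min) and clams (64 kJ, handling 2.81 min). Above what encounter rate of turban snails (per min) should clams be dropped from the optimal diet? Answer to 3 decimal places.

The zero-one rule: include clams iff E₂/h₂ > λE₁/(1+λh₁). Equality gives the switch point.
λE₁h₂ = E₂ + λE₂h₁ ⇒ λ = E₂/(E₁h₂ − E₂h₁) = 64/(474.9 − 137.6) = 0.1897 per min.

0.190 per min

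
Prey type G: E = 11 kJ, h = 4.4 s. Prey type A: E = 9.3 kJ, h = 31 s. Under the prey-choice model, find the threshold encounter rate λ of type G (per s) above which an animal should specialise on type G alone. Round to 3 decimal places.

0.031 per s

At the threshold, the rate on type G alone equals the profitability of type A: λ·11/(1 + λ·4.4) = 9.3/31 = 0.3.
Rearranging, λ(11 − 0.3×4.4) = 0.3, so λ = 0.3/9.68 = 0.03099 per s.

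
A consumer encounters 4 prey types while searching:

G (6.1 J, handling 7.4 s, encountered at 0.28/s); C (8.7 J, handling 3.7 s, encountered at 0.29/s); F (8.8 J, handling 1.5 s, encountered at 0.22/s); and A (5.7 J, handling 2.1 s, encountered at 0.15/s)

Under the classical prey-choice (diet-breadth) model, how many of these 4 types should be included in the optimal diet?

Rank by E/h (J/s): F 5.87, A 2.71, C 2.35, G 0.824. Include each in turn until the next type's E/h falls below the running intake rate.
Rate on top 1: 1.456. A: 2.71 > 1.456 → include.
Rate on top 2: 1.697. C: 2.35 > 1.697 → include.
Rate on top 3: 1.955. G: 0.824 < 1.955 → exclude; stop.
Optimal diet: F, A, C — 3 of 4 types.

3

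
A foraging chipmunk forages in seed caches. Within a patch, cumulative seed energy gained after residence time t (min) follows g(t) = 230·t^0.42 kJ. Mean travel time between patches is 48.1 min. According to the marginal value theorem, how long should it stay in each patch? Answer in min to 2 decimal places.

Maximise g(t)/(T+t): set derivative to zero → g'(t)(T+t) = g(t).
g'(t) = 0.42·230·t^-0.58. Setting 0.42·230·t^-0.58 = 230·t^0.42/(48.1+t) gives 0.42(48.1+t) = t, so 0.58·t = 0.42×48.1.
t* = 0.42×48.1/0.58 = 34.83 min.

34.83 min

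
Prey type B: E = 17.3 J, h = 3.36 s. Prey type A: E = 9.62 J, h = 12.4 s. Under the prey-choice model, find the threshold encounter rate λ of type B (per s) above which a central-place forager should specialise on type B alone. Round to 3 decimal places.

Drop type A once their profitability E₂/h₂ falls below the rate achievable on type B alone: E₂/h₂ = λE₁/(1 + λh₁).
Solve for λ: λE₁h₂ = E₂(1 + λh₁) → λ(E₁h₂ − E₂h₁) = E₂ → λ = E₂/(E₁h₂ − E₂h₁).
λ = 9.62/(17.3×12.4 − 9.62×3.36) = 9.62/182.2 = 0.0528 per s.

0.053 per s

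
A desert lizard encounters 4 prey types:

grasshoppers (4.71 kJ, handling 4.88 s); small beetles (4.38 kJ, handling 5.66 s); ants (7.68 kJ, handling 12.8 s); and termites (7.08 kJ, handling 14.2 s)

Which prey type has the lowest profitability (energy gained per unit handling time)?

Profitability E/h (kJ/s): grasshoppers = 4.71/4.88 = 0.965, small beetles = 4.38/5.66 = 0.774, ants = 7.68/12.8 = 0.6, termites = 7.08/14.2 = 0.499.
Ranked: grasshoppers > small beetles > ants > termites.

termites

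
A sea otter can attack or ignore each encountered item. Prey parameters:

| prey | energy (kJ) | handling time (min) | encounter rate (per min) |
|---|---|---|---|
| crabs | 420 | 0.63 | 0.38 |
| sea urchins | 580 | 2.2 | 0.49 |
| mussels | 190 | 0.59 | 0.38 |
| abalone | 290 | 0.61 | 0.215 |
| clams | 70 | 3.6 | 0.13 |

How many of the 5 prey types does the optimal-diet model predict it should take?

E/h in descending order: crabs 667, abalone 475, mussels 322, sea urchins 264, clams 19.4 kJ/min. The optimal diet is the largest prefix of this list for which every included type satisfies E_i/h_i > R on the types above it.
Rate on top 1: 128.8. abalone: 475 > 128.8 → include.
Rate on top 2: 161.9. mussels: 322 > 161.9 → include.
Rate on top 3: 184.4. sea urchins: 264 > 184.4 → include.
Rate on top 4: 216.4. clams: 19.4 < 216.4 → exclude; stop.
Optimal diet: crabs, abalone, mussels, sea urchins — 4 of 5 types.

4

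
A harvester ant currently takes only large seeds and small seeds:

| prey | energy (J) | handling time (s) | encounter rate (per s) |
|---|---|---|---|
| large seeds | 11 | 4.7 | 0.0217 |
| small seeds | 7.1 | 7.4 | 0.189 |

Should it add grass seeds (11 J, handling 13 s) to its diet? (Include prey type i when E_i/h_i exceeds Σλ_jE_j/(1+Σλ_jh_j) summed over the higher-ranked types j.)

Intake rate on the current diet: R = (0.0217×11 + 0.189×7.1) / (1 + 0.0217×4.7 + 0.189×7.4) = 1.581/2.501 = 0.6321 J/s.
Profitability of grass seeds: 11/13 = 0.8462 J/s.
Since 0.8462 > R, including grass seeds increases the long-run rate.

Yes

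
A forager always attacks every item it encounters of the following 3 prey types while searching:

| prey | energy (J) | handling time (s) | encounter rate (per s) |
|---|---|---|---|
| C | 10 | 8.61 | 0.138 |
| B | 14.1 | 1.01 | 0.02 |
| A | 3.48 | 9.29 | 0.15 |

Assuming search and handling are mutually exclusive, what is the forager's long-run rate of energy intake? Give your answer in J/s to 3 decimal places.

R = (0.138×10 + 0.02×14.1 + 0.15×3.48) / (1 + 0.138×8.61 + 0.02×1.01 + 0.15×9.29) = 2.184/3.602 = 0.6064 J/s.

0.606 J/s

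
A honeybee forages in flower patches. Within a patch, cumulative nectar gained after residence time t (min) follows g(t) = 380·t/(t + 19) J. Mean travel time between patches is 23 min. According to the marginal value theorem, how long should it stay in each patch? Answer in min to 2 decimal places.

20.90 min

Optimal t* satisfies g'(t*) = g(t*)/(T + t*).
g'(t) = 380·19/(t + 19)². Setting 380·19/(t+19)² = 380t/[(t+19)(23+t)] gives 19(23+t) = t(t+19), so t² = 19×23 = 437.
t* = √437 = 20.9 min.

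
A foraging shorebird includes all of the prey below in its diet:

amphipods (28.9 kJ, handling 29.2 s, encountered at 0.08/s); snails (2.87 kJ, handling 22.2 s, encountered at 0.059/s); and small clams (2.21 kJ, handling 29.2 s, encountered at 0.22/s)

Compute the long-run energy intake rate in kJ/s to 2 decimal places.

R = Σλ_iE_i / (1 + Σλ_ih_i)
Numerator: 0.08×28.9 + 0.059×2.87 + 0.22×2.21 = 2.968
Denominator: 1 + 0.08×29.2 + 0.059×22.2 + 0.22×29.2 = 11.07
R = 2.968/11.07 = 0.2681 kJ/s

0.27 kJ/s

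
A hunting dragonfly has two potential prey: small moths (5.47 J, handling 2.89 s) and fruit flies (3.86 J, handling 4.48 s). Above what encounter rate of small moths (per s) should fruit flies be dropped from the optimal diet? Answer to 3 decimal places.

The zero-one rule: include fruit flies iff E₂/h₂ > λE₁/(1+λh₁). Equality gives the switch point.
λE₁h₂ = E₂ + λE₂h₁ ⇒ λ = E₂/(E₁h₂ − E₂h₁) = 3.86/(24.51 − 11.16) = 0.2891 per s.

0.289 per s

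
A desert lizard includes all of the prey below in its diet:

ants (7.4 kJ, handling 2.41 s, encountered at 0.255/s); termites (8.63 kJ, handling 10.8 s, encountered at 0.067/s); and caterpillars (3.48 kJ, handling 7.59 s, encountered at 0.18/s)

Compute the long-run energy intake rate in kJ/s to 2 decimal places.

R = (0.255×7.4 + 0.067×8.63 + 0.18×3.48) / (1 + 0.255×2.41 + 0.067×10.8 + 0.18×7.59) = 3.092/3.704 = 0.8346 kJ/s.

0.83 kJ/s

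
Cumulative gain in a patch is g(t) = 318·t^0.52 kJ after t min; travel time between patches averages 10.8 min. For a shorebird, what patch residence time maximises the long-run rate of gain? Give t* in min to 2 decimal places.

11.70 min

Optimal t* satisfies g'(t*) = g(t*)/(T + t*).
g'(t) = 0.52·318·t^-0.48. Setting 0.52·318·t^-0.48 = 318·t^0.52/(10.8+t) gives 0.52(10.8+t) = t, so 0.48·t = 0.52×10.8.
t* = 0.52×10.8/0.48 = 11.7 min.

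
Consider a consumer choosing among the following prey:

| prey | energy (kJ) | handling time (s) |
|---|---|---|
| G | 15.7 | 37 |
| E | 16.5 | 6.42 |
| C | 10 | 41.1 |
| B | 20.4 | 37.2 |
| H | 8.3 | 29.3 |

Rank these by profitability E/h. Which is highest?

Profitability E/h (kJ/s): G = 15.7/37 = 0.424, E = 16.5/6.42 = 2.57, C = 10/41.1 = 0.243, B = 20.4/37.2 = 0.548, H = 8.3/29.3 = 0.283.
Ranked: E > B > G > H > C.

E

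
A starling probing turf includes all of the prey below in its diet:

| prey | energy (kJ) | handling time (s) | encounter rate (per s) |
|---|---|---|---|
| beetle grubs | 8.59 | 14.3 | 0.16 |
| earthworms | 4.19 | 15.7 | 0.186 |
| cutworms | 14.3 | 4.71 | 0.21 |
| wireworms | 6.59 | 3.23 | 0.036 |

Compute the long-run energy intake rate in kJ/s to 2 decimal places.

0.74 kJ/s

Energy encountered per unit search time: 0.16×8.59 + 0.186×4.19 + 0.21×14.3 + 0.036×6.59 = 5.394 kJ/s.
Handling time per unit search time: 0.16×14.3 + 0.186×15.7 + 0.21×4.71 + 0.036×3.23 = 6.314.
Rate = 5.394/(1 + 6.314) = 0.7375 kJ/s.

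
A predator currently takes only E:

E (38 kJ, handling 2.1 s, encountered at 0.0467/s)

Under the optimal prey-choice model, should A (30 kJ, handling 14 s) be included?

Yes

On E alone, R = ΣλE/(1+Σλh) = 1.775/1.098 = 1.616 kJ/s.
A: E/h = 30/14 = 2.143 kJ/s.
2.143 > 1.616, so adding A raises the average — include it.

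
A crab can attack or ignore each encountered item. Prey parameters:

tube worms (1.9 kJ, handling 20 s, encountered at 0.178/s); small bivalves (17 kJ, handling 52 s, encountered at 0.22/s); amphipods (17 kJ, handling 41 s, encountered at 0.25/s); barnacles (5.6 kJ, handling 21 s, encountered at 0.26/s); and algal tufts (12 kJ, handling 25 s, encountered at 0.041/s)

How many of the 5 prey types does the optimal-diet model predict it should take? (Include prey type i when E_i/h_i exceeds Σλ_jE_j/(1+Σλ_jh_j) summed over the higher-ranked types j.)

Profitabilities (E/h, kJ/s): algal tufts 0.48, amphipods 0.415, small bivalves 0.327, barnacles 0.267, tube worms 0.095. Add prey in this order while the next type's profitability exceeds the intake rate on those already taken.
Rate on top 1: 0.243. amphipods: 0.415 > 0.243 → include.
Rate on top 2: 0.3863. small bivalves: 0.327 < 0.3863 → exclude; stop.
Optimal diet: algal tufts, amphipods — 2 of 5 types.

2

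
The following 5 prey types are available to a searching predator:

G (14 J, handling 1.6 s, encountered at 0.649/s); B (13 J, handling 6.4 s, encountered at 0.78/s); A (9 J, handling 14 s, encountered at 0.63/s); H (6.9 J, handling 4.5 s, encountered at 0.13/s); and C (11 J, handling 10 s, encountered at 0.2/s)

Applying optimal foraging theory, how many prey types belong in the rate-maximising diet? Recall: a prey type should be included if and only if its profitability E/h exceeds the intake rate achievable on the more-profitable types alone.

Profitabilities (E/h, J/s): G 8.75, B 2.03, H 1.53, C 1.1, A 0.643. Add prey in this order while the next type's profitability exceeds the intake rate on those already taken.
Rate on top 1: 4.457. B: 2.03 < 4.457 → exclude; stop.
Optimal diet: G — 1 of 5 types.

1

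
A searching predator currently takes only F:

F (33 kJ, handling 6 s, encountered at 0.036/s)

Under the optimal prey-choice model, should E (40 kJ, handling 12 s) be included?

Current rate: (0.036×33)/(1 + 0.036×6) = 0.977 kJ/s.
Profitability of E: 40/12 = 3.333 kJ/s.
3.333 > 0.977, so adding E raises the average — include it.

Yes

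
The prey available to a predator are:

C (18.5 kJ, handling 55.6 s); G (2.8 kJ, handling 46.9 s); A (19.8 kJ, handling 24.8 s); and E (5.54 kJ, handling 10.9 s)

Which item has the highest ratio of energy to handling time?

A

In descending order of E/h:
A: 19.8/24.8 = 0.798 kJ/s
E: 5.54/10.9 = 0.508 kJ/s
C: 18.5/55.6 = 0.333 kJ/s
G: 2.8/46.9 = 0.0597 kJ/s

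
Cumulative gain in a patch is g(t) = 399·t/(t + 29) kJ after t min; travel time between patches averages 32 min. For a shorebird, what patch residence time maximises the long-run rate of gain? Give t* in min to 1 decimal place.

Optimal t* satisfies g'(t*) = g(t*)/(T + t*).
g'(t) = 399·29/(t + 29)². Setting 399·29/(t+29)² = 399t/[(t+29)(32+t)] gives 29(32+t) = t(t+29), so t² = 29×32 = 928.
t* = √928 = 30.46 min.

30.5 min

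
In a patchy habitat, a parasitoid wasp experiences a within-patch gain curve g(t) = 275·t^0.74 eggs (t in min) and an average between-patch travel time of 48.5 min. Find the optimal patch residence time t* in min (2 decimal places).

138.04 min

By the marginal value theorem, leave when the instantaneous gain rate g'(t) equals the habitat-wide average g(t)/(T + t).
g'(t) = 0.74·275·t^-0.26. Setting 0.74·275·t^-0.26 = 275·t^0.74/(48.5+t) gives 0.74(48.5+t) = t, so 0.26·t = 0.74×48.5.
t* = 0.74×48.5/0.26 = 138 min.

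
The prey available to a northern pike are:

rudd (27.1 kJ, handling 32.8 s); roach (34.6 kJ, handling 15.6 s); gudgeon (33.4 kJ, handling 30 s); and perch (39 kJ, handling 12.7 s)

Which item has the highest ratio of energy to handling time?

perch

In descending order of E/h:
perch: 39/12.7 = 3.07 kJ/s
roach: 34.6/15.6 = 2.22 kJ/s
gudgeon: 33.4/30 = 1.11 kJ/s
rudd: 27.1/32.8 = 0.826 kJ/s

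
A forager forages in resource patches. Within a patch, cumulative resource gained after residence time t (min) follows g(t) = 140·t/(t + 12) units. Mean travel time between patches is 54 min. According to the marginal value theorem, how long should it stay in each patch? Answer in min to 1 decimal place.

25.5 min

By the marginal value theorem, leave when the instantaneous gain rate g'(t) equals the habitat-wide average g(t)/(T + t).
g'(t) = 140·12/(t + 12)². Setting 140·12/(t+12)² = 140t/[(t+12)(54+t)] gives 12(54+t) = t(t+12), so t² = 12×54 = 648.
t* = √648 = 25.46 min.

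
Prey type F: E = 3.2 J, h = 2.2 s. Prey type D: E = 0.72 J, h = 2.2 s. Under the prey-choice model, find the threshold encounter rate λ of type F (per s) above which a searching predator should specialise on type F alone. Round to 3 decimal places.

0.132 per s

The zero-one rule: include type D iff E₂/h₂ > λE₁/(1+λh₁). Equality gives the switch point.
λE₁h₂ = E₂ + λE₂h₁ ⇒ λ = E₂/(E₁h₂ − E₂h₁) = 0.72/(7.04 − 1.584) = 0.132 per s.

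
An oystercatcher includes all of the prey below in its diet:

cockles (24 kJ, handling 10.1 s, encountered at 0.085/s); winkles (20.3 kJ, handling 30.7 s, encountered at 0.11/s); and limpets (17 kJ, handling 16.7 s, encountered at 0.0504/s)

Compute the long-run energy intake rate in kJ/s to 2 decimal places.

R = Σλ_iE_i / (1 + Σλ_ih_i)
Numerator: 0.085×24 + 0.11×20.3 + 0.0504×17 = 5.13
Denominator: 1 + 0.085×10.1 + 0.11×30.7 + 0.0504×16.7 = 6.077
R = 5.13/6.077 = 0.8441 kJ/s

0.84 kJ/s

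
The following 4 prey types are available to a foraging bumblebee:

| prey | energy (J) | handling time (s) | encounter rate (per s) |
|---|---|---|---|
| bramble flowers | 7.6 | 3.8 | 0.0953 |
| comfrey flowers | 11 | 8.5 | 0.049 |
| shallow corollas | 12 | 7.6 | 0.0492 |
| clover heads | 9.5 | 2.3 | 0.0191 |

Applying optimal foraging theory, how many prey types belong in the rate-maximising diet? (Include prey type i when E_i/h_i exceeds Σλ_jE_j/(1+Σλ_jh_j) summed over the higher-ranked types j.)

E/h in descending order: clover heads 4.13, bramble flowers 2, shallow corollas 1.58, comfrey flowers 1.29 J/s. The optimal diet is the largest prefix of this list for which every included type satisfies E_i/h_i > R on the types above it.
Rate on top 1: 0.1738. bramble flowers: 2 > 0.1738 → include.
Rate on top 2: 0.6442. shallow corollas: 1.58 > 0.6442 → include.
Rate on top 3: 0.8405. comfrey flowers: 1.29 > 0.8405 → include.
Optimal diet: clover heads, bramble flowers, shallow corollas, comfrey flowers — 4 of 4 types.

4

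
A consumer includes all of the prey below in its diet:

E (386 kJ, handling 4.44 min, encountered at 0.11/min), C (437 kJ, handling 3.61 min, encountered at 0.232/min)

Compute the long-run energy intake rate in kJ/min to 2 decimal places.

61.84 kJ/min

R = Σλ_iE_i / (1 + Σλ_ih_i)
Numerator: 0.11×386 + 0.232×437 = 143.8
Denominator: 1 + 0.11×4.44 + 0.232×3.61 = 2.326
R = 143.8/2.326 = 61.84 kJ/min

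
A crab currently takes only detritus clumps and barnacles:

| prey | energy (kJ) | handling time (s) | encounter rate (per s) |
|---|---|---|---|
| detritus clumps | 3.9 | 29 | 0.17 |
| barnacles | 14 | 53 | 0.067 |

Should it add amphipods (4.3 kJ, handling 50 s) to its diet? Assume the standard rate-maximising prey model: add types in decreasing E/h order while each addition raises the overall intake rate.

Current rate: (0.17×3.9 + 0.067×14)/(1 + 0.17×29 + 0.067×53) = 0.1689 kJ/s.
amphipods: E/h = 4.3/50 = 0.086 kJ/s.
0.086 < 0.1689, so adding amphipods would lower the average — exclude it.

No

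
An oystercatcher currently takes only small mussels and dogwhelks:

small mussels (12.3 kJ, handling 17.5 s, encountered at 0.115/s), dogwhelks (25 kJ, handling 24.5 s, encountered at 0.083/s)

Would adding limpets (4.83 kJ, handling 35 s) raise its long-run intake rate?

No

On small mussels and dogwhelks alone, R = ΣλE/(1+Σλh) = 3.49/5.046 = 0.6915 kJ/s.
limpets: E/h = 4.83/35 = 0.138 kJ/s.
0.138 < 0.6915, so adding limpets would lower the average — exclude it.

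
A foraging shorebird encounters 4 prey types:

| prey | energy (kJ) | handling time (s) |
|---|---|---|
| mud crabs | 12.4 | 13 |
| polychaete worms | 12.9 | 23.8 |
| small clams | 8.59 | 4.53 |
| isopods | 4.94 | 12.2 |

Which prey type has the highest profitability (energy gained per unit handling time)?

small clams

Profitability E/h (kJ/s): mud crabs = 12.4/13 = 0.954, polychaete worms = 12.9/23.8 = 0.542, small clams = 8.59/4.53 = 1.9, isopods = 4.94/12.2 = 0.405.
Ranked: small clams > mud crabs > polychaete worms > isopods.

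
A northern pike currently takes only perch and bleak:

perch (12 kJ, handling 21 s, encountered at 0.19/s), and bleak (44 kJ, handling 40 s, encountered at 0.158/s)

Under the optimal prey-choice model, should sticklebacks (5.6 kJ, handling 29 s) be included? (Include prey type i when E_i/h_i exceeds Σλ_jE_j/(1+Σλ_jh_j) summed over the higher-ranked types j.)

Intake rate on the current diet: R = (0.19×12 + 0.158×44) / (1 + 0.19×21 + 0.158×40) = 9.232/11.31 = 0.8163 kJ/s.
Profitability of sticklebacks: 5.6/29 = 0.1931 kJ/s.
Since 0.1931 < R, time spent handling sticklebacks is better spent searching.

No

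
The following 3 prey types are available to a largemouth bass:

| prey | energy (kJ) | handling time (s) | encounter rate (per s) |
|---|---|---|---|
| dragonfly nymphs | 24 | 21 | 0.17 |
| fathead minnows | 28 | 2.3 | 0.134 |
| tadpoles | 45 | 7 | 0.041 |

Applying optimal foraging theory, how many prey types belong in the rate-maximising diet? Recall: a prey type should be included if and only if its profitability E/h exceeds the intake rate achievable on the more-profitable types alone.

Rank by E/h (kJ/s): fathead minnows 12.2, tadpoles 6.43, dragonfly nymphs 1.14. Include each in turn until the next type's E/h falls below the running intake rate.
Rate on top 1: 2.868. tadpoles: 6.43 > 2.868 → include.
Rate on top 2: 3.509. dragonfly nymphs: 1.14 < 3.509 → exclude; stop.
Optimal diet: fathead minnows, tadpoles — 2 of 3 types.

2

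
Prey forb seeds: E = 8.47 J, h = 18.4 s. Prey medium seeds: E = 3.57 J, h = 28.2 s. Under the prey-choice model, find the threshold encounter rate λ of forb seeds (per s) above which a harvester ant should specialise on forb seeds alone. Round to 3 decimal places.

Drop medium seeds once their profitability E₂/h₂ falls below the rate achievable on forb seeds alone: E₂/h₂ = λE₁/(1 + λh₁).
Solve for λ: λE₁h₂ = E₂(1 + λh₁) → λ(E₁h₂ − E₂h₁) = E₂ → λ = E₂/(E₁h₂ − E₂h₁).
λ = 3.57/(8.47×28.2 − 3.57×18.4) = 3.57/173.2 = 0.02062 per s.

0.021 per s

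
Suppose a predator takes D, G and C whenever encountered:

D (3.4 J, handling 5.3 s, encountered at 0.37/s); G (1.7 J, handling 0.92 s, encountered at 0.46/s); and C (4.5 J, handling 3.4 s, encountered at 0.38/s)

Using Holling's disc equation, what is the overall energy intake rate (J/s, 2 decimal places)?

R = Σλ_iE_i / (1 + Σλ_ih_i)
Numerator: 0.37×3.4 + 0.46×1.7 + 0.38×4.5 = 3.75
Denominator: 1 + 0.37×5.3 + 0.46×0.92 + 0.38×3.4 = 4.676
R = 3.75/4.676 = 0.8019 J/s

0.80 J/s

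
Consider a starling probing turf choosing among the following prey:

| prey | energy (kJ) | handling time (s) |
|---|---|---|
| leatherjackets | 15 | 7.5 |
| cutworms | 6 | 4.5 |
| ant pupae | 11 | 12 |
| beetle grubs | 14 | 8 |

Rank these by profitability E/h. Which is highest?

leatherjackets

Profitability E/h (kJ/s): leatherjackets = 15/7.5 = 2, cutworms = 6/4.5 = 1.33, ant pupae = 11/12 = 0.917, beetle grubs = 14/8 = 1.75.
Ranked: leatherjackets > beetle grubs > cutworms > ant pupae.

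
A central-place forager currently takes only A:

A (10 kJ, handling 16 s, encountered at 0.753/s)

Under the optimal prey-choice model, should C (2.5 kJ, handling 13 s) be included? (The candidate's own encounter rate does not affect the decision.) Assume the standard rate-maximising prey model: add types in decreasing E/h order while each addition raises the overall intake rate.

On A alone, R = ΣλE/(1+Σλh) = 7.53/13.05 = 0.5771 kJ/s.
C: E/h = 2.5/13 = 0.1923 kJ/s.
0.1923 < 0.5771, so adding C would lower the average — exclude it.

No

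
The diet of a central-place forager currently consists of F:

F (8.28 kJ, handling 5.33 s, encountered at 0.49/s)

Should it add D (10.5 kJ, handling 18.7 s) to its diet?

No

Current rate: (0.49×8.28)/(1 + 0.49×5.33) = 1.123 kJ/s.
Profitability of D: 10.5/18.7 = 0.5615 kJ/s.
0.5615 < 1.123, so adding D would lower the average — exclude it.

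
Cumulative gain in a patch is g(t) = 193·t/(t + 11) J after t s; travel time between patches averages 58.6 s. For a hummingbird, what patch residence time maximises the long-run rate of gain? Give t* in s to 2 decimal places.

25.39 s

Maximise g(t)/(T+t): set derivative to zero → g'(t)(T+t) = g(t).
g'(t) = 193·11/(t + 11)². Setting 193·11/(t+11)² = 193t/[(t+11)(58.6+t)] gives 11(58.6+t) = t(t+11), so t² = 11×58.6 = 644.6.
t* = √644.6 = 25.39 s.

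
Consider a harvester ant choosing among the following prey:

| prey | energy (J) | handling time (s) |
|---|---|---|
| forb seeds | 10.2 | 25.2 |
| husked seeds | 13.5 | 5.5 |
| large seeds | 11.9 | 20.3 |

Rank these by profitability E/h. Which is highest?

Profitability E/h (J/s): forb seeds = 10.2/25.2 = 0.405, husked seeds = 13.5/5.5 = 2.45, large seeds = 11.9/20.3 = 0.586.
Ranked: husked seeds > large seeds > forb seeds.

husked seeds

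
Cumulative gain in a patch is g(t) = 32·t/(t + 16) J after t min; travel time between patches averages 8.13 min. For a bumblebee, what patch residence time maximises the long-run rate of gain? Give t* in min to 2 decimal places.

Maximise g(t)/(T+t): set derivative to zero → g'(t)(T+t) = g(t).
g'(t) = 32·16/(t + 16)². Setting 32·16/(t+16)² = 32t/[(t+16)(8.13+t)] gives 16(8.13+t) = t(t+16), so t² = 16×8.13 = 130.1.
t* = √130.1 = 11.41 min.

11.41 min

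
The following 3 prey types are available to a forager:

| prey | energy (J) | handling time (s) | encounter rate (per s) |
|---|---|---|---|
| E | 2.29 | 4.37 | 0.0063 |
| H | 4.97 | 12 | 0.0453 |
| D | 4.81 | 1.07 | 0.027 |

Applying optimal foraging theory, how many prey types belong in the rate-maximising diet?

Profitabilities (E/h, J/s): D 4.5, E 0.524, H 0.414. Add prey in this order while the next type's profitability exceeds the intake rate on those already taken.
Rate on top 1: 0.1262. E: 0.524 > 0.1262 → include.
Rate on top 2: 0.1366. H: 0.414 > 0.1366 → include.
Optimal diet: D, E, H — 3 of 3 types.

3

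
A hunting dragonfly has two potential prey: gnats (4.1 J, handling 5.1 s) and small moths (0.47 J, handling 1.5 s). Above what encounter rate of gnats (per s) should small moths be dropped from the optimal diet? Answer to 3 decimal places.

Drop small moths once their profitability E₂/h₂ falls below the rate achievable on gnats alone: E₂/h₂ = λE₁/(1 + λh₁).
Solve for λ: λE₁h₂ = E₂(1 + λh₁) → λ(E₁h₂ − E₂h₁) = E₂ → λ = E₂/(E₁h₂ − E₂h₁).
λ = 0.47/(4.1×1.5 − 0.47×5.1) = 0.47/3.753 = 0.1252 per s.

0.125 per s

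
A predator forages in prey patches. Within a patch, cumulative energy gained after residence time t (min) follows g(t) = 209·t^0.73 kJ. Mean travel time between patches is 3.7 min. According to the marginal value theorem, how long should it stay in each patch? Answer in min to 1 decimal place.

10.0 min

Maximise g(t)/(T+t): set derivative to zero → g'(t)(T+t) = g(t).
g'(t) = 0.73·209·t^-0.27. Setting 0.73·209·t^-0.27 = 209·t^0.73/(3.7+t) gives 0.73(3.7+t) = t, so 0.27·t = 0.73×3.7.
t* = 0.73×3.7/0.27 = 10 min.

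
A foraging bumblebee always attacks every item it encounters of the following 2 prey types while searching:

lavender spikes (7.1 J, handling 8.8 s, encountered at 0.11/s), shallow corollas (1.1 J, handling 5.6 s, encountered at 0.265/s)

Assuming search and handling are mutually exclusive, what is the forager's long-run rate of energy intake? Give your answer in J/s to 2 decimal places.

R = Σλ_iE_i / (1 + Σλ_ih_i)
Numerator: 0.11×7.1 + 0.265×1.1 = 1.073
Denominator: 1 + 0.11×8.8 + 0.265×5.6 = 3.452
R = 1.073/3.452 = 0.3107 J/s

0.31 J/s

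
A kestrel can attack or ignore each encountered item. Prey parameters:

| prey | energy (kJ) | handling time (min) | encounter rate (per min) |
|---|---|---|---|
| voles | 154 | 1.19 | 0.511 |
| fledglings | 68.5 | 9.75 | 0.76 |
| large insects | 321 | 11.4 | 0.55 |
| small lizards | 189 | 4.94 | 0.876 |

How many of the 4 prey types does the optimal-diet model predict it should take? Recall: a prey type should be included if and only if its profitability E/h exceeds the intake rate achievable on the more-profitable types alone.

1

E/h in descending order: voles 129, small lizards 38.3, large insects 28.2, fledglings 7.03 kJ/min. The optimal diet is the largest prefix of this list for which every included type satisfies E_i/h_i > R on the types above it.
Rate on top 1: 48.94. small lizards: 38.3 < 48.94 → exclude; stop.
Optimal diet: voles — 1 of 4 types.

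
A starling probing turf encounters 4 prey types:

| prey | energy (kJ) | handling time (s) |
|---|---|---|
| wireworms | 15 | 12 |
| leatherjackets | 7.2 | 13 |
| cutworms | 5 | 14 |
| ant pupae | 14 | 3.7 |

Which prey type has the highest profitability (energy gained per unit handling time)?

Profitability E/h (kJ/s): wireworms = 15/12 = 1.25, leatherjackets = 7.2/13 = 0.554, cutworms = 5/14 = 0.357, ant pupae = 14/3.7 = 3.78.
Ranked: ant pupae > wireworms > leatherjackets > cutworms.

ant pupae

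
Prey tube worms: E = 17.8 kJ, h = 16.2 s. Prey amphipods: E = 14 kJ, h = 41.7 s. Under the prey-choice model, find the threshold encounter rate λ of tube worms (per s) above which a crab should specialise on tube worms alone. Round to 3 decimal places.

At the threshold, the rate on tube worms alone equals the profitability of amphipods: λ·17.8/(1 + λ·16.2) = 14/41.7 = 0.3357.
Rearranging, λ(17.8 − 0.3357×16.2) = 0.3357, so λ = 0.3357/12.36 = 0.02716 per s.

0.027 per s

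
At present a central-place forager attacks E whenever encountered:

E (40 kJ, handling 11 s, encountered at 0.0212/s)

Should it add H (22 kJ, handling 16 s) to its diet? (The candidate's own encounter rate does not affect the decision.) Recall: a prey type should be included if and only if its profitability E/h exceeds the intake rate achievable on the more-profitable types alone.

Yes

Current rate: (0.0212×40)/(1 + 0.0212×11) = 0.6876 kJ/s.
Profitability of H: 22/16 = 1.375 kJ/s.
Since 1.375 > R, including H increases the long-run rate.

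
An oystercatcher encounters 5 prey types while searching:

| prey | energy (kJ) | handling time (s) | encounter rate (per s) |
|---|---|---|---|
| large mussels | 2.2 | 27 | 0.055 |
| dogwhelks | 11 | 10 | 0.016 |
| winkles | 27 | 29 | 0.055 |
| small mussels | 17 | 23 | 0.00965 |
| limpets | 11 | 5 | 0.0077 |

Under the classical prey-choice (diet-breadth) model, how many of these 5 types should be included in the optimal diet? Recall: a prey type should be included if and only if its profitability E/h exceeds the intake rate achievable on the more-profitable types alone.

Profitabilities (E/h, kJ/s): limpets 2.2, dogwhelks 1.1, winkles 0.931, small mussels 0.739, large mussels 0.0815. Add prey in this order while the next type's profitability exceeds the intake rate on those already taken.
Rate on top 1: 0.08156. dogwhelks: 1.1 > 0.08156 → include.
Rate on top 2: 0.2175. winkles: 0.931 > 0.2175 → include.
Rate on top 3: 0.6249. small mussels: 0.739 > 0.6249 → include.
Rate on top 4: 0.6333. large mussels: 0.0815 < 0.6333 → exclude; stop.
Optimal diet: limpets, dogwhelks, winkles, small mussels — 4 of 5 types.

4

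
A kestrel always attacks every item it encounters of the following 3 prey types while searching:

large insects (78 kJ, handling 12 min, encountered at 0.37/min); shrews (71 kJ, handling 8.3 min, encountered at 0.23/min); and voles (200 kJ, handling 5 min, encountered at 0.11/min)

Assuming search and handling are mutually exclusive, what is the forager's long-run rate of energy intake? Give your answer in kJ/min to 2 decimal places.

R = Σλ_iE_i / (1 + Σλ_ih_i)
Numerator: 0.37×78 + 0.23×71 + 0.11×200 = 67.19
Denominator: 1 + 0.37×12 + 0.23×8.3 + 0.11×5 = 7.899
R = 67.19/7.899 = 8.506 kJ/min

8.51 kJ/min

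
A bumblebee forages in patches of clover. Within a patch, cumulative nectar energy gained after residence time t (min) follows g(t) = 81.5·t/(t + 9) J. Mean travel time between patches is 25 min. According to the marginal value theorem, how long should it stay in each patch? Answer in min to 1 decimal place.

By the marginal value theorem, leave when the instantaneous gain rate g'(t) equals the habitat-wide average g(t)/(T + t).
g'(t) = 81.5·9/(t + 9)². Setting 81.5·9/(t+9)² = 81.5t/[(t+9)(25+t)] gives 9(25+t) = t(t+9), so t² = 9×25 = 225.
t* = √225 = 15 min.

15.0 min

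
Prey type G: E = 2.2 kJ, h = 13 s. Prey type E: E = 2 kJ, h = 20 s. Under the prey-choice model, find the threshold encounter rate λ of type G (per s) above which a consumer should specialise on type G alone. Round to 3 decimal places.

Drop type E once their profitability E₂/h₂ falls below the rate achievable on type G alone: E₂/h₂ = λE₁/(1 + λh₁).
Solve for λ: λE₁h₂ = E₂(1 + λh₁) → λ(E₁h₂ − E₂h₁) = E₂ → λ = E₂/(E₁h₂ − E₂h₁).
λ = 2/(2.2×20 − 2×13) = 2/18 = 0.1111 per s.

0.111 per s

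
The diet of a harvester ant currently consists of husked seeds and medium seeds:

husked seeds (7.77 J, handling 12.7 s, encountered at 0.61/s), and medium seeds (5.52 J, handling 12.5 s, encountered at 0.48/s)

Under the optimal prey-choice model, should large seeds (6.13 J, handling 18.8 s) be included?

Current rate: (0.61×7.77 + 0.48×5.52)/(1 + 0.61×12.7 + 0.48×12.5) = 0.5011 J/s.
Profitability of large seeds: 6.13/18.8 = 0.3261 J/s.
0.3261 < 0.5011, so adding large seeds would lower the average — exclude it.

No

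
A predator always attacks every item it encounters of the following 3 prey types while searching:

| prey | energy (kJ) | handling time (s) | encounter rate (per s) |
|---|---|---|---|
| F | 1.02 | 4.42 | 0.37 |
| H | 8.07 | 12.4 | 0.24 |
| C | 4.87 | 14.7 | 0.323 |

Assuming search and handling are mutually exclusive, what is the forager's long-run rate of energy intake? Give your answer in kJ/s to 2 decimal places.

R = Σλ_iE_i / (1 + Σλ_ih_i)
Numerator: 0.37×1.02 + 0.24×8.07 + 0.323×4.87 = 3.887
Denominator: 1 + 0.37×4.42 + 0.24×12.4 + 0.323×14.7 = 10.36
R = 3.887/10.36 = 0.3752 kJ/s

0.38 kJ/s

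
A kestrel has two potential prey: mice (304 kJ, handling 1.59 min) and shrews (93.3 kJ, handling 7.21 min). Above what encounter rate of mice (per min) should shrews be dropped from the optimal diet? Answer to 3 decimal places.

0.046 per min

At the threshold, the rate on mice alone equals the profitability of shrews: λ·304/(1 + λ·1.59) = 93.3/7.21 = 12.94.
Rearranging, λ(304 − 12.94×1.59) = 12.94, so λ = 12.94/283.4 = 0.04566 per min.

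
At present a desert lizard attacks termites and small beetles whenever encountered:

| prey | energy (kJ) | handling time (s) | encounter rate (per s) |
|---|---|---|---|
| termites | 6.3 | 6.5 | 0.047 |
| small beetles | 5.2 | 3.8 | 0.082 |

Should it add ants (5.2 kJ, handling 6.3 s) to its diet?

On termites and small beetles alone, R = ΣλE/(1+Σλh) = 0.7225/1.617 = 0.4468 kJ/s.
ants: E/h = 5.2/6.3 = 0.8254 kJ/s.
0.8254 > 0.4468, so adding ants raises the average — include it.

Yes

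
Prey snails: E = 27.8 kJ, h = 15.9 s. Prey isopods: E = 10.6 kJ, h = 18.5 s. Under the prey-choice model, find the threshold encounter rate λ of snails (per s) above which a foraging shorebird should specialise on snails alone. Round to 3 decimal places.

The zero-one rule: include isopods iff E₂/h₂ > λE₁/(1+λh₁). Equality gives the switch point.
λE₁h₂ = E₂ + λE₂h₁ ⇒ λ = E₂/(E₁h₂ − E₂h₁) = 10.6/(514.3 − 168.5) = 0.03066 per s.

0.031 per s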